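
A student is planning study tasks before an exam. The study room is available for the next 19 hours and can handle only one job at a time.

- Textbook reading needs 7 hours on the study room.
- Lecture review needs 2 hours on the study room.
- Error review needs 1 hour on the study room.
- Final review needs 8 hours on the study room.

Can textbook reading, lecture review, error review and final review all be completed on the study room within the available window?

Yes

Running back to back, the jobs need 7 + 2 + 1 + 8 = 18 hours on the study room.
Since 18 ≤ 19, they fit within the window.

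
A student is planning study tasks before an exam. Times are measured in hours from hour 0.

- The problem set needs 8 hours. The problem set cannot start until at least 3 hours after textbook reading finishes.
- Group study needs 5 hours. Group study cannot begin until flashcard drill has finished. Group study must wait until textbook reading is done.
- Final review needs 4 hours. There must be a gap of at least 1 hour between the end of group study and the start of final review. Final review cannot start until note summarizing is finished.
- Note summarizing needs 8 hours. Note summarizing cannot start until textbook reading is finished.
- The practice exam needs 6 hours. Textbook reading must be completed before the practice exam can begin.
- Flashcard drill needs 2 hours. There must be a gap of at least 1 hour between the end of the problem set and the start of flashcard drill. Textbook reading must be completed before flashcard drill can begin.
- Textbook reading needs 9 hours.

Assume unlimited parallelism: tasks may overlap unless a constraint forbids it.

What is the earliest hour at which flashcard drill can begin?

21

Textbook reading can start immediately at hour 0; it finishes at hour 9.
The problem set cannot begin until textbook reading (finishes hour 9, plus 3-hour gap → hour 12). It runs from hour 12 to 12 + 8 = hour 20.
Flashcard drill waits on the problem set (finishes hour 20, plus 1-hour gap → hour 21); textbook reading (finishes hour 9). The latest of these is hour 21, which is the earliest flashcard drill can start.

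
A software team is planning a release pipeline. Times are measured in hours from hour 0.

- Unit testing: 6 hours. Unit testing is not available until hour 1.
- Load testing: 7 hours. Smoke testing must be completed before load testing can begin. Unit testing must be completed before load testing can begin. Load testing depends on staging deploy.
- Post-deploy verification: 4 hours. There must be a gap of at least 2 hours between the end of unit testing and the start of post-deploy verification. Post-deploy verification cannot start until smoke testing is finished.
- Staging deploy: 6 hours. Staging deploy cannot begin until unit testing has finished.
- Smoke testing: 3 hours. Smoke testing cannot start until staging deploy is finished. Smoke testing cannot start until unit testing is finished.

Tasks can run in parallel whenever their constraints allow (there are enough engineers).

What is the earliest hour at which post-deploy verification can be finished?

20

After its own release at hour 1, unit testing can start at hour 1 and finishes at hour 7.
Staging deploy cannot begin until unit testing (finishes hour 7). It runs from hour 7 to 7 + 6 = hour 13.
For smoke testing: staging deploy (finishes hour 13); unit testing (finishes hour 7). Taking the maximum gives a start of hour 13, and it finishes at 13 + 3 = hour 16.
For post-deploy verification: unit testing (finishes hour 7, plus 2-hour gap → hour 9); smoke testing (finishes hour 16). Taking the maximum gives a start of hour 16, and it finishes at 16 + 4 = hour 20.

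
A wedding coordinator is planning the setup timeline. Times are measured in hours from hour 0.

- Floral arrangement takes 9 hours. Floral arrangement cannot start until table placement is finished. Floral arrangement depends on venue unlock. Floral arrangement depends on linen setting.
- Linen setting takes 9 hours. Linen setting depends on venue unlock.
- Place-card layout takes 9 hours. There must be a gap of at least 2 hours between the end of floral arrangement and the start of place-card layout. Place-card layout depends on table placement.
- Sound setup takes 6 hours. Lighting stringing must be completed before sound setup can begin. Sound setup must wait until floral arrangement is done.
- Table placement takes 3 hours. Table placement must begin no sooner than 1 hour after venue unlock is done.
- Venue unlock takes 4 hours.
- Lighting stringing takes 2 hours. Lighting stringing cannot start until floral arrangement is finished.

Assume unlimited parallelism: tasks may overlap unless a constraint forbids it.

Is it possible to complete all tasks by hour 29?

No

Venue unlock has no prerequisites, so it starts at hour 0 and finishes at hour 4.
Linen setting cannot begin until venue unlock (finishes hour 4). It runs from hour 4 to 4 + 9 = hour 13.
After venue unlock (finishes hour 4, plus 1-hour gap → hour 5), table placement can start at hour 5 and finishes at hour 8.
Floral arrangement needs all of table placement (finishes hour 8); venue unlock (finishes hour 4); linen setting (finishes hour 13). That puts its earliest start at hour 13; it finishes at 13 + 9 = hour 22.
Place-card layout needs all of floral arrangement (finishes hour 22, plus 2-hour gap → hour 24); table placement (finishes hour 8). That puts its earliest start at hour 24; it finishes at 24 + 9 = hour 33.
Lighting stringing cannot begin until floral arrangement (finishes hour 22). It runs from hour 22 to 22 + 2 = hour 24.
For sound setup: lighting stringing (finishes hour 24); floral arrangement (finishes hour 22). Taking the maximum gives a start of hour 24, and it finishes at 24 + 6 = hour 30.
The earliest everything can be done is hour 33, which is after the deadline of 29, so it is not possible.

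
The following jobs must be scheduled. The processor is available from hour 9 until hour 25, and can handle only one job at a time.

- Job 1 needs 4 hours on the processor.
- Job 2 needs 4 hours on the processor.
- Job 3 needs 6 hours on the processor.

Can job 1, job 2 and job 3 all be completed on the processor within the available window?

The processor window is 25 − 9 = 16 hours.
Running back to back, the jobs need 4 + 4 + 6 = 14 hours on the processor.
Since 14 ≤ 16, they fit within the window.

Yes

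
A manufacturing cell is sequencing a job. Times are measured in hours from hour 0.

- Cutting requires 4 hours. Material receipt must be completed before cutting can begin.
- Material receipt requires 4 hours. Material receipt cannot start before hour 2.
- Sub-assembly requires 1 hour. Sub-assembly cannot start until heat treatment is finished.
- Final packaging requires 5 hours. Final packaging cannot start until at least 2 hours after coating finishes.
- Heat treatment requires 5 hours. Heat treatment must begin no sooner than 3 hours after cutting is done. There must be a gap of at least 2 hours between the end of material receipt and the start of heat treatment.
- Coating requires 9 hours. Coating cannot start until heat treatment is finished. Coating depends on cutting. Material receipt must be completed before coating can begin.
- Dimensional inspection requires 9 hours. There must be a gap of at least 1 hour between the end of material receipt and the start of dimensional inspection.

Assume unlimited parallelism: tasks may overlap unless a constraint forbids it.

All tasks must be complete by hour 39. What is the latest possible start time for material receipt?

7

Final packaging has no dependents, so it just needs to finish by hour 39. Starting by 39 − 5 = hour 34 achieves that.
Coating feeds into final packaging (must start by hour 34, minus 2-hour gap → hour 32); so coating must finish by hour 32 and therefore start by hour 23.
To finish by hour 39, sub-assembly (duration 1) must start no later than hour 38.
Heat treatment has several dependents: coating (must start by hour 23); sub-assembly (must start by hour 38). The earliest of those limits is hour 23, so heat treatment must start by 23 − 5 = hour 18.
Cutting has several dependents: heat treatment (must start by hour 18, minus 3-hour gap → hour 15); coating (must start by hour 23). The earliest of those limits is hour 15, so cutting must start by 15 − 4 = hour 11.
Dimensional inspection must finish by hour 39; it takes 9 hours, so it must start by 39 − 9 = hour 30.
Material receipt has several dependents: cutting (must start by hour 11); heat treatment (must start by hour 18, minus 2-hour gap → hour 16); dimensional inspection (must start by hour 30, minus 1-hour gap → hour 29); coating (must start by hour 23). The earliest of those limits is hour 11, so material receipt must start by 11 − 4 = hour 7.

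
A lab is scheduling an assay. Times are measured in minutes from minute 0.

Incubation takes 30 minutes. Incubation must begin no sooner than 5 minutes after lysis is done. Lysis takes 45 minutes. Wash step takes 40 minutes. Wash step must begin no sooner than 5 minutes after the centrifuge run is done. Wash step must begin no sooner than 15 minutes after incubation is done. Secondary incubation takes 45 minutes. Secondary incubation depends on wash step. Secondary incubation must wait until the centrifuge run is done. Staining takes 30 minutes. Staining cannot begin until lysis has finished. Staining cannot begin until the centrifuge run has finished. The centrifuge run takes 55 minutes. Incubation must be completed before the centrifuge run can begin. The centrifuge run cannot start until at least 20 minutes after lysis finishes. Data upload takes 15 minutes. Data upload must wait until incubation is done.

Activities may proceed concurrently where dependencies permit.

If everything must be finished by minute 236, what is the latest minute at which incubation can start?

Secondary incubation has no dependents, so it just needs to finish by minute 236. Starting by 236 − 45 = minute 191 achieves that.
Since secondary incubation (must start by minute 191) depends on it, wash step must finish by minute 191. Backing off its 40-minute duration gives a latest start of minute 151.
Nothing follows staining; the deadline of minute 236 is its only limit. It must start by 236 − 30 = minute 206.
The centrifuge run has several dependents: wash step (must start by minute 151, minus 5-minute gap → minute 146); staining (must start by minute 206); secondary incubation (must start by minute 191). The earliest of those limits is minute 146, so the centrifuge run must start by 146 − 55 = minute 91.
Nothing follows data upload; the deadline of minute 236 is its only limit. It must start by 236 − 15 = minute 221.
Incubation must finish in time for the centrifuge run (must start by minute 91); wash step (must start by minute 151, minus 15-minute gap → minute 136); data upload (must start by minute 221). The tightest is minute 91, so incubation must start by 91 − 30 = minute 61.

61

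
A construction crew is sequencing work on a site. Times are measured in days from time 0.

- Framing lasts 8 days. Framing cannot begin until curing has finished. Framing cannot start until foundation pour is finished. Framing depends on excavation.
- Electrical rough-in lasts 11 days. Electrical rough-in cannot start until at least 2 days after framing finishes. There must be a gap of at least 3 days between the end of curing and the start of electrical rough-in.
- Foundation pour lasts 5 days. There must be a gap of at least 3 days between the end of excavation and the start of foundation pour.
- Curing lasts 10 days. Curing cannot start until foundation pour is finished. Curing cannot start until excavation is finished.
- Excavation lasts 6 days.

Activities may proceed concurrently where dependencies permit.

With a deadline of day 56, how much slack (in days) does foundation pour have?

11

Nothing blocks excavation, so it runs from day 0 to day 6.
Foundation pour waits on excavation (finishes day 6, plus 3-day gap → day 9), so it starts at day 9 and finishes at 9 + 5 = day 14.

Working backward from the deadline:
To finish by day 56, electrical rough-in (duration 11) must start no later than day 45.
Since electrical rough-in (must start by day 45, minus 2-day gap → day 43) depends on it, framing must finish by day 43. Backing off its 8-day duration gives a latest start of day 35.
Curing feeds framing (must start by day 35); electrical rough-in (must start by day 45, minus 3-day gap → day 42). Taking the minimum, curing must finish by day 35 and start by 35 − 10 = day 25.
Foundation pour must finish in time for curing (must start by day 25); framing (must start by day 35). The tightest is day 25, so foundation pour must start by 25 − 5 = day 20.
So foundation pour can start as early as day 9 and as late as day 20, giving 20 − 9 = 11 days of slack.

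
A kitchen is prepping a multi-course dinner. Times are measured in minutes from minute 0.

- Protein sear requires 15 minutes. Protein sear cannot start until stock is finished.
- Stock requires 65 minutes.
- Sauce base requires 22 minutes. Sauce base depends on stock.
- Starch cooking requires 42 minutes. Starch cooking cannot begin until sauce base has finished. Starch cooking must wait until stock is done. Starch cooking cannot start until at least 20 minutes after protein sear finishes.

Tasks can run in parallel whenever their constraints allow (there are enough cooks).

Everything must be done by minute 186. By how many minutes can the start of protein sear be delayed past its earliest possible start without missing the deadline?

44

Nothing blocks stock, so it runs from minute 0 to minute 65.
Protein sear cannot begin until stock (finishes minute 65). It runs from minute 65 to 65 + 15 = minute 80.

Working backward from the deadline:
To finish by minute 186, starch cooking (duration 42) must start no later than minute 144.
Since starch cooking (must start by minute 144, minus 20-minute gap → minute 124) depends on it, protein sear must finish by minute 124. Backing off its 15-minute duration gives a latest start of minute 109.
So protein sear can start as early as minute 65 and as late as minute 109, giving 109 − 65 = 44 minutes of slack.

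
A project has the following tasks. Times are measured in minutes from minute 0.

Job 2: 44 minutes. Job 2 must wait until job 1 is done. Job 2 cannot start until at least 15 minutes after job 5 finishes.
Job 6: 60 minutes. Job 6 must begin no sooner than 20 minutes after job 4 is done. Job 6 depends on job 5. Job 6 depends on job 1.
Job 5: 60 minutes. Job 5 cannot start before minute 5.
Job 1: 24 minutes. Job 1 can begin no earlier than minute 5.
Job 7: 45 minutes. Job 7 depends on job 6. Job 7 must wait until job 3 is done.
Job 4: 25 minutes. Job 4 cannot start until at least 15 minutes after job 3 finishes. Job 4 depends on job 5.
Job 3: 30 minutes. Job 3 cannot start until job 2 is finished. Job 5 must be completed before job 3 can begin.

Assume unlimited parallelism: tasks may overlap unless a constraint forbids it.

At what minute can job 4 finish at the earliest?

194

Job 5 cannot begin until its own release at minute 5. It runs from minute 5 to 5 + 60 = minute 65.
Job 1 cannot begin until its own release at minute 5. It runs from minute 5 to 5 + 24 = minute 29.
Job 2 has to wait for job 1 (finishes minute 29); job 5 (finishes minute 65, plus 15-minute gap → minute 80). The latest of these is minute 80, so job 2 runs minute 80 to 80 + 44 = minute 124.
Job 3 cannot start until job 2 (finishes minute 124); job 5 (finishes minute 65). The controlling bound is minute 124, so job 3 finishes at 124 + 30 = minute 154.
Job 4 has to wait for job 3 (finishes minute 154, plus 15-minute gap → minute 169); job 5 (finishes minute 65). The latest of these is minute 169, so job 4 runs minute 169 to 169 + 25 = minute 194.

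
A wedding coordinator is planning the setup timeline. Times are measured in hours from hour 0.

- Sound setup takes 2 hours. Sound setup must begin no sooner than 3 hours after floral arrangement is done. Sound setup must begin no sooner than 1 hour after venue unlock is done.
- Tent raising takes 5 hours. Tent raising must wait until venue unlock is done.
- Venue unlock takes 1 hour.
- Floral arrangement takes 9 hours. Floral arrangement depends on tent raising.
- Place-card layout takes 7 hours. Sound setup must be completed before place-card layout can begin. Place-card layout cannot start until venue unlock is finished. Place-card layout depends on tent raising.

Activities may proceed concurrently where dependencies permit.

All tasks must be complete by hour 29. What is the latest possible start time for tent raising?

3

Nothing follows place-card layout; the deadline of hour 29 is its only limit. It must start by 29 − 7 = hour 22.
Sound setup has to be done before place-card layout (must start by hour 22). That means finishing by hour 22, i.e. starting by 22 − 2 = hour 20.
Floral arrangement has to be done before sound setup (must start by hour 20, minus 3-hour gap → hour 17). That means finishing by hour 17, i.e. starting by 17 − 9 = hour 8.
For tent raising: floral arrangement (must start by hour 8); place-card layout (must start by hour 22). The most restrictive is hour 8; with a 5-hour duration, tent raising must start by hour 3.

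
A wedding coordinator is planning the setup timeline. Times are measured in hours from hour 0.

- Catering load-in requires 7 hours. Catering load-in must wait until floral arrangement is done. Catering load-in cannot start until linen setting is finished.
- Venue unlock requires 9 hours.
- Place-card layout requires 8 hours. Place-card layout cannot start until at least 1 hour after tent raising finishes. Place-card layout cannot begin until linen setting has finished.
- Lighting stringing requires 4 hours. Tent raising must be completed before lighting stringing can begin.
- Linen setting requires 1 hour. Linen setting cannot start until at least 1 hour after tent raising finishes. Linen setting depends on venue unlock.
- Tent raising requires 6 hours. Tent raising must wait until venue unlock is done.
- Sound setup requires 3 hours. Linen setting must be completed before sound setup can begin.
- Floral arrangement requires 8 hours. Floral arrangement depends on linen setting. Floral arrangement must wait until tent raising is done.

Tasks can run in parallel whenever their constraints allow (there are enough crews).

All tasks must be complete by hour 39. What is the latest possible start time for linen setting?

Catering load-in must finish by hour 39; it takes 7 hours, so it must start by 39 − 7 = hour 32.
Since catering load-in (must start by hour 32) depends on it, floral arrangement must finish by hour 32. Backing off its 8-hour duration gives a latest start of hour 24.
Sound setup must finish by hour 39; it takes 3 hours, so it must start by 39 − 3 = hour 36.
Place-card layout has no dependents, so it just needs to finish by hour 39. Starting by 39 − 8 = hour 31 achieves that.
Linen setting must finish in time for floral arrangement (must start by hour 24); sound setup (must start by hour 36); catering load-in (must start by hour 32); place-card layout (must start by hour 31). The tightest is hour 24, so linen setting must start by 24 − 1 = hour 23.

23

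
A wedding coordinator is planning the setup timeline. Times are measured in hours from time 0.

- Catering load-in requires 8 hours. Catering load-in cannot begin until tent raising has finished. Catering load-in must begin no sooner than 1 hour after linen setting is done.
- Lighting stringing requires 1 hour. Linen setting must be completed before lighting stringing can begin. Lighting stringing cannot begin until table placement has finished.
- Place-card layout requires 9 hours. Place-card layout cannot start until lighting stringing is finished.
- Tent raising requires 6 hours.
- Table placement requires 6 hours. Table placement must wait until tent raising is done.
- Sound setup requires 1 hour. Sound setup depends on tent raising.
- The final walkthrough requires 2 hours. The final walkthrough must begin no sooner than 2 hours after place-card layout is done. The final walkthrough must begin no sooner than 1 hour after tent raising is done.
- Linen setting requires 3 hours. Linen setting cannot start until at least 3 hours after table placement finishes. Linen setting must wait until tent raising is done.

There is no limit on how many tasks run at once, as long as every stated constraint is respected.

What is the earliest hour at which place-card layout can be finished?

28

Tent raising can start immediately at hour 0; it finishes at hour 6.
After tent raising (finishes hour 6), table placement can start at hour 6 and finishes at hour 12.
Linen setting has to wait for table placement (finishes hour 12, plus 3-hour gap → hour 15); tent raising (finishes hour 6). The latest of these is hour 15, so linen setting runs hour 15 to 15 + 3 = hour 18.
For lighting stringing: linen setting (finishes hour 18); table placement (finishes hour 12). Taking the maximum gives a start of hour 18, and it finishes at 18 + 1 = hour 19.
Place-card layout cannot begin until lighting stringing (finishes hour 19). It runs from hour 19 to 19 + 9 = hour 28.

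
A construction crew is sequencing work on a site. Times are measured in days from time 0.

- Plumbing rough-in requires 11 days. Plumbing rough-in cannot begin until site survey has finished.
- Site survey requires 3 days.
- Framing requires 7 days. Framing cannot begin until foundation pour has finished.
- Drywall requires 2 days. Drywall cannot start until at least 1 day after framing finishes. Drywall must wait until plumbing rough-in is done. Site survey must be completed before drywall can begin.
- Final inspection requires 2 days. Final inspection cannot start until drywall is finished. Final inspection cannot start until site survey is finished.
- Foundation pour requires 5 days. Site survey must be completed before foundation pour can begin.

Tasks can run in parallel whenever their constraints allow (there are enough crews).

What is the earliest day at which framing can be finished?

15

Site survey can start immediately at day 0; it finishes at day 3.
Foundation pour cannot begin until site survey (finishes day 3). It runs from day 3 to 3 + 5 = day 8.
After foundation pour (finishes day 8), framing can start at day 8 and finishes at day 15.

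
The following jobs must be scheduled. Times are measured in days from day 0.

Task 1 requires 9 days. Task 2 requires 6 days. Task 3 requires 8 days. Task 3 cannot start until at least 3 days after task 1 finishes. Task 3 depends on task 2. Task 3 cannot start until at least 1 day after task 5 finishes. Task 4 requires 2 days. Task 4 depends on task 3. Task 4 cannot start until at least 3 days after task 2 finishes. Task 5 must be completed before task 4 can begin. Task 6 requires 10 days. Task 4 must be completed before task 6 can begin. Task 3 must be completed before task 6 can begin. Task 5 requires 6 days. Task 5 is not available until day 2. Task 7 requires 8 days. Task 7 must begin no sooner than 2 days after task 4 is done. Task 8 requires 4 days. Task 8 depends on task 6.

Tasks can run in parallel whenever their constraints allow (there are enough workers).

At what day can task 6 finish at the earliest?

32

Task 5 cannot begin until its own release at day 2. It runs from day 2 to 2 + 6 = day 8.
Nothing blocks task 2, so it runs from day 0 to day 6.
Nothing blocks task 1, so it runs from day 0 to day 9.
Task 3 has to wait for task 1 (finishes day 9, plus 3-day gap → day 12); task 2 (finishes day 6); task 5 (finishes day 8, plus 1-day gap → day 9). The latest of these is day 12, so task 3 runs day 12 to 12 + 8 = day 20.
Task 4 cannot start until task 3 (finishes day 20); task 2 (finishes day 6, plus 3-day gap → day 9); task 5 (finishes day 8). The controlling bound is day 20, so task 4 finishes at 20 + 2 = day 22.
Task 6 has to wait for task 4 (finishes day 22); task 3 (finishes day 20). The latest of these is day 22, so task 6 runs day 22 to 22 + 10 = day 32.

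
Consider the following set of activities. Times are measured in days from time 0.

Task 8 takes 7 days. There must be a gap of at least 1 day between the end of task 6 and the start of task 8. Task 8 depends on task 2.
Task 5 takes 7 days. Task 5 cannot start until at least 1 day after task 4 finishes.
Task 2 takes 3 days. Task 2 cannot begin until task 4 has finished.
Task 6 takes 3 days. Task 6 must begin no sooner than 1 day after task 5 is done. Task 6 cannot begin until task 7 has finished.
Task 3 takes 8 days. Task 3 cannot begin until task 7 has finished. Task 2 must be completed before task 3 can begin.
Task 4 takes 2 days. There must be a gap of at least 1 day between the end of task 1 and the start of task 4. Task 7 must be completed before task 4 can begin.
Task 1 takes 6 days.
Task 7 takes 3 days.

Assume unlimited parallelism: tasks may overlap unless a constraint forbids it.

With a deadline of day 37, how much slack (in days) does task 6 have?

8

Task 7 has no prerequisites, so it starts at day 0 and finishes at day 3.
Task 1 has no prerequisites, so it starts at day 0 and finishes at day 6.
Task 4 has to wait for task 1 (finishes day 6, plus 1-day gap → day 7); task 7 (finishes day 3). The latest of these is day 7, so task 4 runs day 7 to 7 + 2 = day 9.
After task 4 (finishes day 9, plus 1-day gap → day 10), task 5 can start at day 10 and finishes at day 17.
Task 6 has to wait for task 5 (finishes day 17, plus 1-day gap → day 18); task 7 (finishes day 3). The latest of these is day 18, so task 6 runs day 18 to 18 + 3 = day 21.

Working backward from the deadline:
To finish by day 37, task 8 (duration 7) must start no later than day 30.
Task 6 feeds into task 8 (must start by day 30, minus 1-day gap → day 29); so task 6 must finish by day 29 and therefore start by day 26.
So task 6 can start as early as day 18 and as late as day 26, giving 26 − 18 = 8 days of slack.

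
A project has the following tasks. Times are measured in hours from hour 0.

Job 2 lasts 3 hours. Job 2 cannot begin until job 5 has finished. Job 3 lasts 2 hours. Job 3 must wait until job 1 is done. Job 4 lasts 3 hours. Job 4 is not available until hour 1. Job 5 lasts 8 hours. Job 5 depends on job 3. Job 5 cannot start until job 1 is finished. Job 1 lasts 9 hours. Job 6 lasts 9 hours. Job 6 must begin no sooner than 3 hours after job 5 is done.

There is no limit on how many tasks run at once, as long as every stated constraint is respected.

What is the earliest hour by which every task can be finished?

31

Job 4 cannot begin until its own release at hour 1. It runs from hour 1 to 1 + 3 = hour 4.
Job 1 has no prerequisites, so it starts at hour 0 and finishes at hour 9.
Job 3 waits on job 1 (finishes hour 9), so it starts at hour 9 and finishes at 9 + 2 = hour 11.
Job 5 needs all of job 3 (finishes hour 11); job 1 (finishes hour 9). That puts its earliest start at hour 11; it finishes at 11 + 8 = hour 19.
Job 6 cannot begin until job 5 (finishes hour 19, plus 3-hour gap → hour 22). It runs from hour 22 to 22 + 9 = hour 31.
After job 5 (finishes hour 19), job 2 can start at hour 19 and finishes at hour 22.
All tasks are finished once the last one completes. Finish times: Job 1 at 9, Job 2 at 22, Job 3 at 11, Job 4 at 4, Job 5 at 19, Job 6 at 31. The latest is hour 31.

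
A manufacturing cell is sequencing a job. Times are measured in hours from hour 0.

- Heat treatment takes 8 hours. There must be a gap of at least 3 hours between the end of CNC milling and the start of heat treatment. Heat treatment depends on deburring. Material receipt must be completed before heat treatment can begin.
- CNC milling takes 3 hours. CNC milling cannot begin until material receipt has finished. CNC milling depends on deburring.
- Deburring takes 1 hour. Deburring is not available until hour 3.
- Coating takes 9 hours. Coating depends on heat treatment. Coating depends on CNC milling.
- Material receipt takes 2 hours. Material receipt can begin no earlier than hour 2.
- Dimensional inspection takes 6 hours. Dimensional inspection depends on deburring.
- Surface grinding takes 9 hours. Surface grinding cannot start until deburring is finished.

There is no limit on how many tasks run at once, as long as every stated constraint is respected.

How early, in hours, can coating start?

Deburring cannot begin until its own release at hour 3. It runs from hour 3 to 3 + 1 = hour 4.
Material receipt cannot begin until its own release at hour 2. It runs from hour 2 to 2 + 2 = hour 4.
CNC milling has to wait for material receipt (finishes hour 4); deburring (finishes hour 4). The latest of these is hour 4, so CNC milling runs hour 4 to 4 + 3 = hour 7.
Heat treatment has to wait for CNC milling (finishes hour 7, plus 3-hour gap → hour 10); deburring (finishes hour 4); material receipt (finishes hour 4). The latest of these is hour 10, so heat treatment runs hour 10 to 10 + 8 = hour 18.
Coating waits on heat treatment (finishes hour 18); CNC milling (finishes hour 7). The latest of these is hour 18, which is the earliest coating can start.

18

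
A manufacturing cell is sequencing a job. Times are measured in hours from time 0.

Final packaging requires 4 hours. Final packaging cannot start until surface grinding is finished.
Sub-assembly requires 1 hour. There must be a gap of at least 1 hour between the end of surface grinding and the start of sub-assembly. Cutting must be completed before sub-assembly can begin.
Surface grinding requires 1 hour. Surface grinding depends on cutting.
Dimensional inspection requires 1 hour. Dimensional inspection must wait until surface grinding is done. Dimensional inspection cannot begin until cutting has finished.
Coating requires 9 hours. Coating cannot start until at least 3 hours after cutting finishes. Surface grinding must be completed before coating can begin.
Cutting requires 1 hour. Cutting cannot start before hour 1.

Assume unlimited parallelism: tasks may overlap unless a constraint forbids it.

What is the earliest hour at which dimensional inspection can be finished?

After its own release at hour 1, cutting can start at hour 1 and finishes at hour 2.
After cutting (finishes hour 2), surface grinding can start at hour 2 and finishes at hour 3.
For dimensional inspection: surface grinding (finishes hour 3); cutting (finishes hour 2). Taking the maximum gives a start of hour 3, and it finishes at 3 + 1 = hour 4.

4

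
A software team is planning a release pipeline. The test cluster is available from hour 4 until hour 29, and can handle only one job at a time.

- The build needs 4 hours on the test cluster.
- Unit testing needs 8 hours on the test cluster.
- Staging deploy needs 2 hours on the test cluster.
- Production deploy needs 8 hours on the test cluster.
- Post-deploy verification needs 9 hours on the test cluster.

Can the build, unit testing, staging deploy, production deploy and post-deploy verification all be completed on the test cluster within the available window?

The test cluster window is 29 − 4 = 25 hours.
Running back to back, the jobs need 4 + 8 + 2 + 8 + 9 = 31 hours on the test cluster.
Since 31 > 25, they cannot all fit.

No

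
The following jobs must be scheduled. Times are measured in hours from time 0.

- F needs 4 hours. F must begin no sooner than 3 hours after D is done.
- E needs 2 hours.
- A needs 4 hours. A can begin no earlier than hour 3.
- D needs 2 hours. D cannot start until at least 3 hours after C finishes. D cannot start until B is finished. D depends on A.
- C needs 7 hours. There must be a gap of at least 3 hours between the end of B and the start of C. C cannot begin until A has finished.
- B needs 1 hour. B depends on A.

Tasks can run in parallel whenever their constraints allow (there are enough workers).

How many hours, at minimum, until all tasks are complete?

E has no prerequisites, so it starts at hour 0 and finishes at hour 2.
A waits on its own release at hour 3, so it starts at hour 3 and finishes at 3 + 4 = hour 7.
After A (finishes hour 7), B can start at hour 7 and finishes at hour 8.
For C: B (finishes hour 8, plus 3-hour gap → hour 11); A (finishes hour 7). Taking the maximum gives a start of hour 11, and it finishes at 11 + 7 = hour 18.
D needs all of C (finishes hour 18, plus 3-hour gap → hour 21); B (finishes hour 8); A (finishes hour 7). That puts its earliest start at hour 21; it finishes at 21 + 2 = hour 23.
After D (finishes hour 23, plus 3-hour gap → hour 26), F can start at hour 26 and finishes at hour 30.
All tasks are finished once the last one completes. Finish times: A at 7, B at 8, C at 18, D at 23, E at 2, F at 30. The latest is hour 30.

30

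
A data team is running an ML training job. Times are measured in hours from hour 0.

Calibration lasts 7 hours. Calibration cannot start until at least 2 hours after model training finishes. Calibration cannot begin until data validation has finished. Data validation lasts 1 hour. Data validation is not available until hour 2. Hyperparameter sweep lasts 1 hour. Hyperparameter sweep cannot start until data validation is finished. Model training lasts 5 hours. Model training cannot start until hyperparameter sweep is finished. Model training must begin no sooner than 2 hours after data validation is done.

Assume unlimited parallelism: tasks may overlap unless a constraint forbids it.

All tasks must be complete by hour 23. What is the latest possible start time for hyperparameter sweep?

Calibration has no dependents, so it just needs to finish by hour 23. Starting by 23 − 7 = hour 16 achieves that.
Since calibration (must start by hour 16, minus 2-hour gap → hour 14) depends on it, model training must finish by hour 14. Backing off its 5-hour duration gives a latest start of hour 9.
Since model training (must start by hour 9) depends on it, hyperparameter sweep must finish by hour 9. Backing off its 1-hour duration gives a latest start of hour 8.

8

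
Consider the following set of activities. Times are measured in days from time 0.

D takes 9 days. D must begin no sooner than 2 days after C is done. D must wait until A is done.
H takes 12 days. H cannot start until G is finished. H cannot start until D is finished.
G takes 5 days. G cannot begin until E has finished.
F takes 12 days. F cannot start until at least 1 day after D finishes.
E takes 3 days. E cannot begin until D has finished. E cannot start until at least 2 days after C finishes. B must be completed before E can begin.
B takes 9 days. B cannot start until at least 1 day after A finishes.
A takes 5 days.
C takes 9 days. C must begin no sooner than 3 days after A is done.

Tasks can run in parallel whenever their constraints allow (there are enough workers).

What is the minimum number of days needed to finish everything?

Nothing blocks A, so it runs from day 0 to day 5.
C cannot begin until A (finishes day 5, plus 3-day gap → day 8). It runs from day 8 to 8 + 9 = day 17.
D cannot start until C (finishes day 17, plus 2-day gap → day 19); A (finishes day 5). The controlling bound is day 19, so D finishes at 19 + 9 = day 28.
F cannot begin until D (finishes day 28, plus 1-day gap → day 29). It runs from day 29 to 29 + 12 = day 41.
B waits on A (finishes day 5, plus 1-day gap → day 6), so it starts at day 6 and finishes at 6 + 9 = day 15.
For E: D (finishes day 28); C (finishes day 17, plus 2-day gap → day 19); B (finishes day 15). Taking the maximum gives a start of day 28, and it finishes at 28 + 3 = day 31.
G cannot begin until E (finishes day 31). It runs from day 31 to 31 + 5 = day 36.
H has to wait for G (finishes day 36); D (finishes day 28). The latest of these is day 36, so H runs day 36 to 36 + 12 = day 48.
All tasks are finished once the last one completes. Finish times: A at 5, B at 15, C at 17, D at 28, E at 31, F at 41, G at 36, H at 48. The latest is day 48.

48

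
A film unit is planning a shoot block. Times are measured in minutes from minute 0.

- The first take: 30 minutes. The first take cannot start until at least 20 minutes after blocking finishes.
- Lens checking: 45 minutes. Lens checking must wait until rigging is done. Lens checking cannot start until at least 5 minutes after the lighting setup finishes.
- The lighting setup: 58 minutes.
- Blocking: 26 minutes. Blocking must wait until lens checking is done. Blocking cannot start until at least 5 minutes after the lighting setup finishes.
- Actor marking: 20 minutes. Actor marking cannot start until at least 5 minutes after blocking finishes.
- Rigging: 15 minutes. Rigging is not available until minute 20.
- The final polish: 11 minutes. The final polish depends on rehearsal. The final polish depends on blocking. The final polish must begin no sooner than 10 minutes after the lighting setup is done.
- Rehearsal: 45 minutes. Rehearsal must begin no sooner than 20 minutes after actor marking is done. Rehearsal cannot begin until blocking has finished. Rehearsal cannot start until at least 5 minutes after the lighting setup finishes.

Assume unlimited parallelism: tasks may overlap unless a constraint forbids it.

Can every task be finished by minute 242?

The lighting setup has no prerequisites, so it starts at minute 0 and finishes at minute 58.
Rigging cannot begin until its own release at minute 20. It runs from minute 20 to 20 + 15 = minute 35.
Lens checking needs all of rigging (finishes minute 35); the lighting setup (finishes minute 58, plus 5-minute gap → minute 63). That puts its earliest start at minute 63; it finishes at 63 + 45 = minute 108.
Blocking needs all of lens checking (finishes minute 108); the lighting setup (finishes minute 58, plus 5-minute gap → minute 63). That puts its earliest start at minute 108; it finishes at 108 + 26 = minute 134.
The first take cannot begin until blocking (finishes minute 134, plus 20-minute gap → minute 154). It runs from minute 154 to 154 + 30 = minute 184.
Actor marking cannot begin until blocking (finishes minute 134, plus 5-minute gap → minute 139). It runs from minute 139 to 139 + 20 = minute 159.
Rehearsal cannot start until actor marking (finishes minute 159, plus 20-minute gap → minute 179); blocking (finishes minute 134); the lighting setup (finishes minute 58, plus 5-minute gap → minute 63). The controlling bound is minute 179, so rehearsal finishes at 179 + 45 = minute 224.
For the final polish: rehearsal (finishes minute 224); blocking (finishes minute 134); the lighting setup (finishes minute 58, plus 10-minute gap → minute 68). Taking the maximum gives a start of minute 224, and it finishes at 224 + 11 = minute 235.
Every task is finished by minute 235, which is no later than the deadline of 242, so the schedule is feasible.

Yes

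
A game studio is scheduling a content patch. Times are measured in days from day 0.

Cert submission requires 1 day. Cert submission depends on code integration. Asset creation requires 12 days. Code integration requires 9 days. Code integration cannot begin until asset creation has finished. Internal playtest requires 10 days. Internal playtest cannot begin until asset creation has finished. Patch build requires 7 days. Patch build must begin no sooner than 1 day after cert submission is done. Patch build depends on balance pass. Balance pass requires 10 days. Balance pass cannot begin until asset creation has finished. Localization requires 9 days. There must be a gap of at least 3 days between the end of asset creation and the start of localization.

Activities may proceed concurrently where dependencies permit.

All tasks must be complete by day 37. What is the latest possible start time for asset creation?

To finish by day 37, patch build (duration 7) must start no later than day 30.
Cert submission must finish before patch build (must start by day 30, minus 1-day gap → day 29). With a 1-day duration, cert submission must start by 29 − 1 = day 28.
Code integration feeds into cert submission (must start by day 28); so code integration must finish by day 28 and therefore start by day 19.
Internal playtest must finish by day 37; it takes 10 days, so it must start by 37 − 10 = day 27.
Balance pass has to be done before patch build (must start by day 30). That means finishing by day 30, i.e. starting by 30 − 10 = day 20.
Nothing follows localization; the deadline of day 37 is its only limit. It must start by 37 − 9 = day 28.
Asset creation has several dependents: code integration (must start by day 19); internal playtest (must start by day 27); balance pass (must start by day 20); localization (must start by day 28, minus 3-day gap → day 25). The earliest of those limits is day 19, so asset creation must start by 19 − 12 = day 7.

7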